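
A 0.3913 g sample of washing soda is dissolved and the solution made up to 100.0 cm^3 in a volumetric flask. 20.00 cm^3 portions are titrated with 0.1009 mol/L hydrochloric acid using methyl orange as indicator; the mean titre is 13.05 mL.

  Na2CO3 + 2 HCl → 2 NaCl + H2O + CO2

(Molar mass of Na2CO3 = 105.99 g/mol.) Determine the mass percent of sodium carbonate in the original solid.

89.17 %

n(HCl) per titration = 0.01305 × 0.1009 = 1.317 × 10^-3 mol
From the 1:2 ratio, n(Na2CO3) in each aliquot = 1/2 × 1.317 × 10^-3 = 6.584 × 10^-4 mol
n(Na2CO3) in the whole flask = 6.584 × 10^-4 × 100.0/20.00 = 3.292 × 10^-3 mol
mass of Na2CO3 = 3.292 × 10^-3 × 105.99 = 0.3489 g
% Na2CO3 = 0.3489 / 0.3913 × 100 = 89.17 %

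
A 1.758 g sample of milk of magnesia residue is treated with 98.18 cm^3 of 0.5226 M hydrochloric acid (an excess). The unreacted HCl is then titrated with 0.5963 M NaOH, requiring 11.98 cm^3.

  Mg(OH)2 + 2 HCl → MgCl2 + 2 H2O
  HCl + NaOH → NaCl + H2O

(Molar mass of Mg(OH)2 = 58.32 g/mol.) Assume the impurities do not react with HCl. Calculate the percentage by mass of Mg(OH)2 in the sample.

n(HCl) added = 0.09818 × 0.5226 = 0.05131 mol
n(NaOH) used in back-titration = 0.01198 × 0.5963 = 7.144 × 10^-3 mol
n(HCl) left over = 7.144 × 10^-3 mol (1:1 ratio)
n(HCl) consumed by analyte = 0.05131 − 7.144 × 10^-3 = 0.04417 mol
From the 1:2 ratio, n(Mg(OH)2) = 1/2 × 0.04417 = 0.02208 mol
mass of Mg(OH)2 = 0.02208 × 58.32 = 1.288 g
% Mg(OH)2 = 1.288 / 1.758 × 100 = 73.26 %

73.26 %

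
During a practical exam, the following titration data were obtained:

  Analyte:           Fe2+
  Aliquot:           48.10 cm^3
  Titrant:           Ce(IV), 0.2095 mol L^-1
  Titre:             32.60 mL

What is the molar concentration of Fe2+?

0.1420 mol/L

Ce^4+ + Fe^2+ → Ce^3+ + Fe^3+
n(Ce4+) = 0.03260 L × 0.2095 mol/L = 6.830 × 10^-3 mol
n(Fe2+) = 6.830 × 10^-3 mol (1:1 mole ratio)
[Fe2+] = 6.830 × 10^-3 mol / 0.04810 L = 0.1420 mol/L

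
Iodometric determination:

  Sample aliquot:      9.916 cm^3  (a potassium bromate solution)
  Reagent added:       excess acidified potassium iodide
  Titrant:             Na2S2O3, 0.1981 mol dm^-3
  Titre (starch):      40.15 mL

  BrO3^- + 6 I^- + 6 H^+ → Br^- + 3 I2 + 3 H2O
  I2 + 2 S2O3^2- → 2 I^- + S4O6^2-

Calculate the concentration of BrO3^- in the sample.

n(S2O3^2-) = 0.04015 × 0.1981 = 7.954 × 10^-3 mol
n(I2) = n(S2O3^2-)/2 = 3.977 × 10^-3 mol
From the 1:3 ratio, n(BrO3^-) in the aliquot = 1/3 × 3.977 × 10^-3 = 1.326 × 10^-3 mol
[BrO3^-] = 1.326 × 10^-3 / 0.009916 = 0.1337 mol/L

0.1337 mol/L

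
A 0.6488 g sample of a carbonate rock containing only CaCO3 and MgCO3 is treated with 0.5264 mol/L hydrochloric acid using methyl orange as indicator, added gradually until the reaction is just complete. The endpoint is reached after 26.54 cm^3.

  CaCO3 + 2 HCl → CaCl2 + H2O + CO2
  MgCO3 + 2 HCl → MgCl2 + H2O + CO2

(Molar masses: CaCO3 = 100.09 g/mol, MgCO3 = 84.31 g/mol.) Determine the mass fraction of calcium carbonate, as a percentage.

58.53 %

n(HCl) = 0.02654 × 0.5264 = 0.01397 mol
Let x = n(CaCO3), y = n(MgCO3).
Titrant: 2x + 2y = 0.01397;  mass: 100.09x + 84.31y = 0.6488
Solving, x = 3.794 × 10^-3 mol, y = 3.191 × 10^-3 mol
mass of CaCO3 = 3.794 × 10^-3 × 100.09 = 0.3797 g
% CaCO3 = 0.3797 / 0.6488 × 100 = 58.53 %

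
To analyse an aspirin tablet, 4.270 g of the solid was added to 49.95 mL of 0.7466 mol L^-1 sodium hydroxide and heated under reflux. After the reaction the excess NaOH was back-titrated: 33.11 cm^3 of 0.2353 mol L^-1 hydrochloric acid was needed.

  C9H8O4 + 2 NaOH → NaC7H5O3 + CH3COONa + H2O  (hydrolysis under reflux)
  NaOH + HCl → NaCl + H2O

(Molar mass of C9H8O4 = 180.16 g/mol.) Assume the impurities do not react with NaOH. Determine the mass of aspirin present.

2.658 g

n(NaOH) added = 0.04995 × 0.7466 = 0.03729 mol
n(HCl) used in back-titration = 0.03311 × 0.2353 = 7.791 × 10^-3 mol
n(NaOH) left over = 7.791 × 10^-3 mol (1:1 ratio)
n(NaOH) consumed by analyte = 0.03729 − 7.791 × 10^-3 = 0.02950 mol
From the 1:2 ratio, n(C9H8O4) = 1/2 × 0.02950 = 0.01475 mol
mass of C9H8O4 = 0.01475 × 180.16 = 2.658 g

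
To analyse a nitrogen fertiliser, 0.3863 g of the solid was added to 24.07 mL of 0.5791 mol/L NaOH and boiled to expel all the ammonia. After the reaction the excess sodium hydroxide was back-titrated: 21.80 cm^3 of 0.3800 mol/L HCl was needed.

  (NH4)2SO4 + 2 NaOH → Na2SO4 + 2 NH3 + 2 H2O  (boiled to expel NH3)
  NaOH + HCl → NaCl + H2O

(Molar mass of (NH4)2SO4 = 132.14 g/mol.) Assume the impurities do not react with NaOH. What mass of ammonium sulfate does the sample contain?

n(NaOH) added = 0.02407 × 0.5791 = 0.01394 mol
n(HCl) used in back-titration = 0.02180 × 0.3800 = 8.284 × 10^-3 mol
n(NaOH) left over = 8.284 × 10^-3 mol (1:1 ratio)
n(NaOH) consumed by analyte = 0.01394 − 8.284 × 10^-3 = 5.655 × 10^-3 mol
From the 1:2 ratio, n((NH4)2SO4) = 1/2 × 5.655 × 10^-3 = 2.827 × 10^-3 mol
mass of (NH4)2SO4 = 2.827 × 10^-3 × 132.14 = 0.3736 g

0.3736 g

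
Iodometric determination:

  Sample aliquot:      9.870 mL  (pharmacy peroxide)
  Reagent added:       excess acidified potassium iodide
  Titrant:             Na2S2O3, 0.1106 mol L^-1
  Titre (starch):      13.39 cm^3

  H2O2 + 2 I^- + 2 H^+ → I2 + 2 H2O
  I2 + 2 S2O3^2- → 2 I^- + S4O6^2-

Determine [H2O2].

0.07502 mol/L

n(S2O3^2-) = 0.01339 × 0.1106 = 1.481 × 10^-3 mol
n(I2) = n(S2O3^2-)/2 = 7.405 × 10^-4 mol
n(H2O2) in the aliquot = 7.405 × 10^-4 mol (1:1 ratio)
[H2O2] = 7.405 × 10^-4 / 0.009870 = 0.07502 mol/L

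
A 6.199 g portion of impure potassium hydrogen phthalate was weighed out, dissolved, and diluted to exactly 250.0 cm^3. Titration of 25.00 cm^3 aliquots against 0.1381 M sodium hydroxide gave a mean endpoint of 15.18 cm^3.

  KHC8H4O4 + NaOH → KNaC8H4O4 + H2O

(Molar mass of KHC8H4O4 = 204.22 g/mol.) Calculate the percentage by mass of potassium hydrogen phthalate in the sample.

n(NaOH) per titration = 0.01518 × 0.1381 = 2.096 × 10^-3 mol
n(KHC8H4O4) in each aliquot = 2.096 × 10^-3 mol (1:1 ratio)
n(KHC8H4O4) in the whole flask = 2.096 × 10^-3 × 250.0/25.00 = 0.02096 mol
mass of KHC8H4O4 = 0.02096 × 204.22 = 4.281 g
% KHC8H4O4 = 4.281 / 6.199 × 100 = 69.06 %

69.06 %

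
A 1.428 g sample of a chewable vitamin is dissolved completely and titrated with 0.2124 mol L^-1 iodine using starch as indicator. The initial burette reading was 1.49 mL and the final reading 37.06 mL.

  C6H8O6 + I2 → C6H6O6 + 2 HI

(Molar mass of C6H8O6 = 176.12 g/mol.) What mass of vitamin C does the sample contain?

1.331 g

n(I2) = 0.03557 L × 0.2124 mol/L = 7.555 × 10^-3 mol
n(C6H8O6) = 7.555 × 10^-3 mol (1:1 ratio)
mass of C6H8O6 = 7.555 × 10^-3 × 176.12 g/mol = 1.331 g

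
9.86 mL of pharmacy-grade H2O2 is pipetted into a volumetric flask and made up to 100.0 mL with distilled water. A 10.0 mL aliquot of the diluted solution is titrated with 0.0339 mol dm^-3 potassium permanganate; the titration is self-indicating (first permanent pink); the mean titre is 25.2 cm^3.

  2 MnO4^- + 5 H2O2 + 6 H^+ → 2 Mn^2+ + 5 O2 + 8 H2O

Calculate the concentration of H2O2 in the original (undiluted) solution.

n(KMnO4) = 0.0252 × 0.0339 = 8.54 × 10^-4 mol
From the 5:2 ratio, n(H2O2) in the aliquot = 5/2 × 8.54 × 10^-4 = 2.14 × 10^-3 mol
[H2O2]_dilute = 2.14 × 10^-3 / 0.0100 = 0.214 mol/L
Dilution factor = 100.0 / 9.86 = 10.14
[H2O2]_stock = 0.214 × 10.14 = 2.17 mol/L

2.17 mol/L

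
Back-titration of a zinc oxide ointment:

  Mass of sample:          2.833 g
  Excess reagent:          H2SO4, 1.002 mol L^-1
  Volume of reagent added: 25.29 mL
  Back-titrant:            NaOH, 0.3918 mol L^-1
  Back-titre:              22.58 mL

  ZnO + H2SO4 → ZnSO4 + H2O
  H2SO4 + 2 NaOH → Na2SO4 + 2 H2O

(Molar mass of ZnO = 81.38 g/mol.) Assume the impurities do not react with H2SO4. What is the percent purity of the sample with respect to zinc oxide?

60.09 %

n(H2SO4) added = 0.02529 × 1.002 = 0.02534 mol
n(NaOH) used in back-titration = 0.02258 × 0.3918 = 8.847 × 10^-3 mol
From the 1:2 ratio, n(H2SO4) left over = 1/2 × 8.847 × 10^-3 = 4.423 × 10^-3 mol
n(H2SO4) consumed by analyte = 0.02534 − 4.423 × 10^-3 = 0.02092 mol
n(ZnO) = 0.02092 mol (1:1 ratio)
mass of ZnO = 0.02092 × 81.38 = 1.702 g
% ZnO = 1.702 / 2.833 × 100 = 60.09 %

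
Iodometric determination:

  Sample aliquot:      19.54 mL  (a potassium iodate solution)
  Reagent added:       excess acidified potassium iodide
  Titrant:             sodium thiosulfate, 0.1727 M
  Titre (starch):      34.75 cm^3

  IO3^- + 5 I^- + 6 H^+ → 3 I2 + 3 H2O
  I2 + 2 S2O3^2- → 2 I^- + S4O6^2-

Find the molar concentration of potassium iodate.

n(S2O3^2-) = 0.03475 × 0.1727 = 6.001 × 10^-3 mol
n(I2) = n(S2O3^2-)/2 = 3.001 × 10^-3 mol
From the 1:3 ratio, n(IO3^-) in the aliquot = 1/3 × 3.001 × 10^-3 = 1.000 × 10^-3 mol
[IO3^-] = 1.000 × 10^-3 / 0.01954 = 0.05119 mol/L

0.05119 M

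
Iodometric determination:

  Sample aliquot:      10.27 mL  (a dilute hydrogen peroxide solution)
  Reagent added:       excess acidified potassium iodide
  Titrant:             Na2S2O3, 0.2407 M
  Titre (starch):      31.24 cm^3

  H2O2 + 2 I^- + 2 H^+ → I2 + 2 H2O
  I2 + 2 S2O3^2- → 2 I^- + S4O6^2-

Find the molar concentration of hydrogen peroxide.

n(S2O3^2-) = 0.03124 × 0.2407 = 7.519 × 10^-3 mol
n(I2) = n(S2O3^2-)/2 = 3.760 × 10^-3 mol
n(H2O2) in the aliquot = 3.760 × 10^-3 mol (1:1 ratio)
[H2O2] = 3.760 × 10^-3 / 0.01027 = 0.3661 mol/L

0.3661 M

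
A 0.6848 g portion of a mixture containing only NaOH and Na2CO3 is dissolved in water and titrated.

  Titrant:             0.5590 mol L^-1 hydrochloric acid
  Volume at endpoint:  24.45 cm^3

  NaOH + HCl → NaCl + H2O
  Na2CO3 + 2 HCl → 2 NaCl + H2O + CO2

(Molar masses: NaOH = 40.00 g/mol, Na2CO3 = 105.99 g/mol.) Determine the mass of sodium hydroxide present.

n(HCl) = 0.02445 × 0.5590 = 0.01367 mol
Let x = n(NaOH), y = n(Na2CO3).
Titrant: 1x + 2y = 0.01367;  mass: 40.00x + 105.99y = 0.6848
Solving, x = 3.041 × 10^-3 mol, y = 5.314 × 10^-3 mol
mass of NaOH = 3.041 × 10^-3 × 40.00 = 0.1216 g

0.1216 g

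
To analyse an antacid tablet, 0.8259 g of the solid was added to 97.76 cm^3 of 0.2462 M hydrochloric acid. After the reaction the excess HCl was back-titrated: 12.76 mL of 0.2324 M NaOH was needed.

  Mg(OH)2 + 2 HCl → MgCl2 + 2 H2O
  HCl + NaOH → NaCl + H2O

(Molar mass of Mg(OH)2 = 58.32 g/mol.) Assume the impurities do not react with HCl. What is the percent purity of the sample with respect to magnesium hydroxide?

n(HCl) added = 0.09776 × 0.2462 = 0.02407 mol
n(NaOH) used in back-titration = 0.01276 × 0.2324 = 2.965 × 10^-3 mol
n(HCl) left over = 2.965 × 10^-3 mol (1:1 ratio)
n(HCl) consumed by analyte = 0.02407 − 2.965 × 10^-3 = 0.02110 mol
From the 1:2 ratio, n(Mg(OH)2) = 1/2 × 0.02110 = 0.01055 mol
mass of Mg(OH)2 = 0.01055 × 58.32 = 0.6154 g
% Mg(OH)2 = 0.6154 / 0.8259 × 100 = 74.51 %

74.51 %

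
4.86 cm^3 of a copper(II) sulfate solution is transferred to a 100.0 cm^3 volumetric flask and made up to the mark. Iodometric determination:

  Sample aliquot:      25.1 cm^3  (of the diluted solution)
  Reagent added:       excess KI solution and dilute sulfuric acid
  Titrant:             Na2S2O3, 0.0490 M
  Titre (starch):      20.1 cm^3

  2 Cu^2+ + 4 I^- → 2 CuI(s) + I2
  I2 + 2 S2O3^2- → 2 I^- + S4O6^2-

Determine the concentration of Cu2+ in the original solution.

0.807 M

n(S2O3^2-) = 0.0201 × 0.0490 = 9.85 × 10^-4 mol
n(I2) = n(S2O3^2-)/2 = 4.92 × 10^-4 mol
From the 2:1 ratio, n(Cu2+) in the aliquot = 2/1 × 4.92 × 10^-4 = 9.85 × 10^-4 mol
[Cu2+]_dilute = 9.85 × 10^-4 / 0.0251 = 0.0392 mol/L
[Cu2+]_original = 0.0392 × 100.0/4.86 = 0.807 mol/L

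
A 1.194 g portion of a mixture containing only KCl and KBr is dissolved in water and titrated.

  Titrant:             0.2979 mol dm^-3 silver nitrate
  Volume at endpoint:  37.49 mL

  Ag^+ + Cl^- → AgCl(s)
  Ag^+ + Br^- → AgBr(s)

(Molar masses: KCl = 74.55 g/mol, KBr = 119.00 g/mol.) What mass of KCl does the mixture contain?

0.2265 g

n(AgNO3) = 0.03749 × 0.2979 = 0.01117 mol
Let x = n(KCl), y = n(KBr).
Titrant: 1x + 1y = 0.01117;  mass: 74.55x + 119.00y = 1.194
Solving, x = 3.038 × 10^-3 mol, y = 8.131 × 10^-3 mol
mass of KCl = 3.038 × 10^-3 × 74.55 = 0.2265 g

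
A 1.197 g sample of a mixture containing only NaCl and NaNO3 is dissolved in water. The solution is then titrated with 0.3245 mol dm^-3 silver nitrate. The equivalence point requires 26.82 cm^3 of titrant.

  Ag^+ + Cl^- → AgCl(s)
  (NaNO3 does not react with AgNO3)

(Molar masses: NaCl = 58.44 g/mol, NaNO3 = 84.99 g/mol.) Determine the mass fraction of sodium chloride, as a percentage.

42.49 %

n(AgNO3) = 0.02682 × 0.3245 = 8.703 × 10^-3 mol
Let x = n(NaCl), y = n(NaNO3).
Titrant: 1x = 8.703 × 10^-3;  mass: 58.44x + 84.99y = 1.197
Solving, x = 8.703 × 10^-3 mol, y = 8.100 × 10^-3 mol
mass of NaCl = 8.703 × 10^-3 × 58.44 = 0.5086 g
% NaCl = 0.5086 / 1.197 × 100 = 42.49 %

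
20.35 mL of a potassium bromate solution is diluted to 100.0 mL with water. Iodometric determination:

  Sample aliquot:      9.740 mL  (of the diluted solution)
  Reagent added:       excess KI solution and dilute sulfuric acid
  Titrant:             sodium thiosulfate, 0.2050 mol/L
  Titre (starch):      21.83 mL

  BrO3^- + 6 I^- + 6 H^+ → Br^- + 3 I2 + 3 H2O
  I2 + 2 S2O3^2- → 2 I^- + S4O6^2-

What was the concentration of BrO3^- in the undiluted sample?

0.3763 mol/L

n(S2O3^2-) = 0.02183 × 0.2050 = 4.475 × 10^-3 mol
n(I2) = n(S2O3^2-)/2 = 2.238 × 10^-3 mol
From the 1:3 ratio, n(BrO3^-) in the aliquot = 1/3 × 2.238 × 10^-3 = 7.459 × 10^-4 mol
[BrO3^-]_dilute = 7.459 × 10^-4 / 0.009740 = 0.07658 mol/L
[BrO3^-]_original = 0.07658 × 100.0/20.35 = 0.3763 mol/L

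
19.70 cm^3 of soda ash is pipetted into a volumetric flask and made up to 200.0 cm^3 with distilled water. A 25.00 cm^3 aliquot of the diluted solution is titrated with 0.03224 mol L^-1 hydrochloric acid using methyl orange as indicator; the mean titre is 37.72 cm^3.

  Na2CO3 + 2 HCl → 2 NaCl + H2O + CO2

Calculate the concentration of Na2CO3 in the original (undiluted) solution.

n(HCl) = 0.03772 × 0.03224 = 1.216 × 10^-3 mol
From the 1:2 ratio, n(Na2CO3) in the aliquot = 1/2 × 1.216 × 10^-3 = 6.080 × 10^-4 mol
[Na2CO3]_dilute = 6.080 × 10^-4 / 0.02500 = 0.02432 mol/L
Dilution factor = 200.0 / 19.70 = 10.15
[Na2CO3]_stock = 0.02432 × 10.15 = 0.2469 mol/L

0.2469 mol/L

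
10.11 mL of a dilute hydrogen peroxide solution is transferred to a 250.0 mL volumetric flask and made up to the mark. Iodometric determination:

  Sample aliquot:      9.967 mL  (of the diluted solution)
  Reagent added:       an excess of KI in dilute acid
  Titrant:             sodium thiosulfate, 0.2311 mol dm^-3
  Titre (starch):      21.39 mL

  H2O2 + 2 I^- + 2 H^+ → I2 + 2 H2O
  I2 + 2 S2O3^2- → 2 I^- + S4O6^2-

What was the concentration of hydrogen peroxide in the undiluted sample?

n(S2O3^2-) = 0.02139 × 0.2311 = 4.943 × 10^-3 mol
n(I2) = n(S2O3^2-)/2 = 2.472 × 10^-3 mol
n(H2O2) in the aliquot = 2.472 × 10^-3 mol (1:1 ratio)
[H2O2]_dilute = 2.472 × 10^-3 / 0.009967 = 0.2480 mol/L
[H2O2]_original = 0.2480 × 250.0/10.11 = 6.132 mol/L

6.132 mol/L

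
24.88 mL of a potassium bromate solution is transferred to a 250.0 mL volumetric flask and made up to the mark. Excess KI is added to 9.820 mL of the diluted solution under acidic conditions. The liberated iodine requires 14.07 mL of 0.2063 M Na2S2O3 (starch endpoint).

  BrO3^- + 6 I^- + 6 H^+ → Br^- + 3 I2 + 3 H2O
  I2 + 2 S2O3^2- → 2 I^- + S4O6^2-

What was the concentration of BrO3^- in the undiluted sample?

0.4950 M

n(S2O3^2-) = 0.01407 × 0.2063 = 2.903 × 10^-3 mol
n(I2) = n(S2O3^2-)/2 = 1.451 × 10^-3 mol
From the 1:3 ratio, n(BrO3^-) in the aliquot = 1/3 × 1.451 × 10^-3 = 4.838 × 10^-4 mol
[BrO3^-]_dilute = 4.838 × 10^-4 / 0.009820 = 0.04926 mol/L
[BrO3^-]_original = 0.04926 × 250.0/24.88 = 0.4950 mol/L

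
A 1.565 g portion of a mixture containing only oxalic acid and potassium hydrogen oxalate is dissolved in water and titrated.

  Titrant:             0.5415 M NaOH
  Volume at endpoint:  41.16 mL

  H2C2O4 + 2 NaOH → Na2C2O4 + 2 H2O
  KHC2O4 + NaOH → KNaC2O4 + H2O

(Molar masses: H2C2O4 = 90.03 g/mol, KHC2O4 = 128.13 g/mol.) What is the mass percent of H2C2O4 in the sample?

44.67 %

n(NaOH) = 0.04116 × 0.5415 = 0.02229 mol
Let x = n(H2C2O4), y = n(KHC2O4).
Titrant: 2x + 1y = 0.02229;  mass: 90.03x + 128.13y = 1.565
Solving, x = 7.765 × 10^-3 mol, y = 6.758 × 10^-3 mol
mass of H2C2O4 = 7.765 × 10^-3 × 90.03 = 0.6991 g
% H2C2O4 = 0.6991 / 1.565 × 100 = 44.67 %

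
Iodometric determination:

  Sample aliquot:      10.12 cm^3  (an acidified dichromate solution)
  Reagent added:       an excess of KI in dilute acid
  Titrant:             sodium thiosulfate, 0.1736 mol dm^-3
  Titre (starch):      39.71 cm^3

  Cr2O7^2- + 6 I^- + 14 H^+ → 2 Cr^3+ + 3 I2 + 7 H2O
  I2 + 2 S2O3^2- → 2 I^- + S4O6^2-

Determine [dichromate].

n(S2O3^2-) = 0.03971 × 0.1736 = 6.894 × 10^-3 mol
n(I2) = n(S2O3^2-)/2 = 3.447 × 10^-3 mol
From the 1:3 ratio, n(Cr2O7^2-) in the aliquot = 1/3 × 3.447 × 10^-3 = 1.149 × 10^-3 mol
[Cr2O7^2-] = 1.149 × 10^-3 / 0.01012 = 0.1135 mol/L

0.1135 mol/L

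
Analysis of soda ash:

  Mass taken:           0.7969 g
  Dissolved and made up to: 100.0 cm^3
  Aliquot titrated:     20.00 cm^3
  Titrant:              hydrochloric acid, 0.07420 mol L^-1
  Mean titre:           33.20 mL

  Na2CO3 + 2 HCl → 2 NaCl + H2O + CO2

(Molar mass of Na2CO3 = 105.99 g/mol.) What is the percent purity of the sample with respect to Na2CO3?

n(HCl) per titration = 0.03320 × 0.07420 = 2.463 × 10^-3 mol
From the 1:2 ratio, n(Na2CO3) in each aliquot = 1/2 × 2.463 × 10^-3 = 1.232 × 10^-3 mol
n(Na2CO3) in the whole flask = 1.232 × 10^-3 × 100.0/20.00 = 6.159 × 10^-3 mol
mass of Na2CO3 = 6.159 × 10^-3 × 105.99 = 0.6528 g
% Na2CO3 = 0.6528 / 0.7969 × 100 = 81.91 %

81.91 %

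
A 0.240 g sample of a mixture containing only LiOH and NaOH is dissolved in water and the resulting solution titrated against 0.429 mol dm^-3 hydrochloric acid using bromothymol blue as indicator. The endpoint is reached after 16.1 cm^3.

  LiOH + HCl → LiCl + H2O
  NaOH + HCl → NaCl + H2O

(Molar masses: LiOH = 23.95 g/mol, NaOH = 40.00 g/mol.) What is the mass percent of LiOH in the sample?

n(HCl) = 0.0161 × 0.429 = 6.91 × 10^-3 mol
Let x = n(LiOH), y = n(NaOH).
Titrant: 1x + 1y = 6.91 × 10^-3;  mass: 23.95x + 40.00y = 0.240
Solving, x = 2.26 × 10^-3 mol, y = 4.65 × 10^-3 mol
mass of LiOH = 2.26 × 10^-3 × 23.95 = 0.0541 g
% LiOH = 0.0541 / 0.240 × 100 = 22.6 %

22.6 %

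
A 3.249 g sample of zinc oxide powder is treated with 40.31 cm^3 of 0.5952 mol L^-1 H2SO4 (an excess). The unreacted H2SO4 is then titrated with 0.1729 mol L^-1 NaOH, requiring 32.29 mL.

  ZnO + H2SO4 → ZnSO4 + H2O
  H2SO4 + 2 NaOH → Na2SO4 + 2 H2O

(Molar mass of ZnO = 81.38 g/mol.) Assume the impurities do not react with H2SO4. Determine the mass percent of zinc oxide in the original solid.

53.10 %

n(H2SO4) added = 0.04031 × 0.5952 = 0.02399 mol
n(NaOH) used in back-titration = 0.03229 × 0.1729 = 5.583 × 10^-3 mol
From the 1:2 ratio, n(H2SO4) left over = 1/2 × 5.583 × 10^-3 = 2.791 × 10^-3 mol
n(H2SO4) consumed by analyte = 0.02399 − 2.791 × 10^-3 = 0.02120 mol
n(ZnO) = 0.02120 mol (1:1 ratio)
mass of ZnO = 0.02120 × 81.38 = 1.725 g
% ZnO = 1.725 / 3.249 × 100 = 53.10 %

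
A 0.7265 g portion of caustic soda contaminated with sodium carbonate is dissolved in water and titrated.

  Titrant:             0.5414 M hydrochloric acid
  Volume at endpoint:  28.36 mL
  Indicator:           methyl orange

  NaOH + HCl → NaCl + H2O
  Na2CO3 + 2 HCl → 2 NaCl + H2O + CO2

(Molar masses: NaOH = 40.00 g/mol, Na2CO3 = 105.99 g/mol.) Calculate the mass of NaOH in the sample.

n(HCl) = 0.02836 × 0.5414 = 0.01535 mol
Let x = n(NaOH), y = n(Na2CO3).
Titrant: 1x + 2y = 0.01535;  mass: 40.00x + 105.99y = 0.7265
Solving, x = 6.710 × 10^-3 mol, y = 4.322 × 10^-3 mol
mass of NaOH = 6.710 × 10^-3 × 40.00 = 0.2684 g

0.2684 g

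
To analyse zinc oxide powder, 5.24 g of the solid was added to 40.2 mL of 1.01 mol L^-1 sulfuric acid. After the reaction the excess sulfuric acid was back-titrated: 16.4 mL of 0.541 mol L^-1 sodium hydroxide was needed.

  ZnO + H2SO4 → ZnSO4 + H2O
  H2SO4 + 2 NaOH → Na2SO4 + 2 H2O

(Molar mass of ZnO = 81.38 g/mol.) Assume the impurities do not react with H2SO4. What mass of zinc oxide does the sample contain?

2.94 g

n(H2SO4) added = 0.0402 × 1.01 = 0.0406 mol
n(NaOH) used in back-titration = 0.0164 × 0.541 = 8.87 × 10^-3 mol
From the 1:2 ratio, n(H2SO4) left over = 1/2 × 8.87 × 10^-3 = 4.44 × 10^-3 mol
n(H2SO4) consumed by analyte = 0.0406 − 4.44 × 10^-3 = 0.0362 mol
n(ZnO) = 0.0362 mol (1:1 ratio)
mass of ZnO = 0.0362 × 81.38 = 2.94 g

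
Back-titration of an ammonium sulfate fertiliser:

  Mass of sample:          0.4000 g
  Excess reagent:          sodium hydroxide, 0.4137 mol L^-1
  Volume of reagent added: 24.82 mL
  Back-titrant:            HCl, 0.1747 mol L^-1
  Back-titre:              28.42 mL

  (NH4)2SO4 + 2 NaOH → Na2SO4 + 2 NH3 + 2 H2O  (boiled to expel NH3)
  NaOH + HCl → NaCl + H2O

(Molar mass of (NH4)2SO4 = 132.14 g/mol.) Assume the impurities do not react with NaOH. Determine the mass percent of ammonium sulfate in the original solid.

87.59 %

n(NaOH) added = 0.02482 × 0.4137 = 0.01027 mol
n(HCl) used in back-titration = 0.02842 × 0.1747 = 4.965 × 10^-3 mol
n(NaOH) left over = 4.965 × 10^-3 mol (1:1 ratio)
n(NaOH) consumed by analyte = 0.01027 − 4.965 × 10^-3 = 5.303 × 10^-3 mol
From the 1:2 ratio, n((NH4)2SO4) = 1/2 × 5.303 × 10^-3 = 2.652 × 10^-3 mol
mass of (NH4)2SO4 = 2.652 × 10^-3 × 132.14 = 0.3504 g
% (NH4)2SO4 = 0.3504 / 0.4000 × 100 = 87.59 %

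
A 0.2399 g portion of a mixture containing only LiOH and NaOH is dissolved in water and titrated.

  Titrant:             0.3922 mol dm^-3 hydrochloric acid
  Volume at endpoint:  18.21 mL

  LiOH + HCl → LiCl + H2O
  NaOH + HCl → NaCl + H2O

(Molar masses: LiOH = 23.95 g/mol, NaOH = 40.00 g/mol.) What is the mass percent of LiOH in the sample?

28.47 %

n(HCl) = 0.01821 × 0.3922 = 7.142 × 10^-3 mol
Let x = n(LiOH), y = n(NaOH).
Titrant: 1x + 1y = 7.142 × 10^-3;  mass: 23.95x + 40.00y = 0.2399
Solving, x = 2.852 × 10^-3 mol, y = 4.290 × 10^-3 mol
mass of LiOH = 2.852 × 10^-3 × 23.95 = 0.06831 g
% LiOH = 0.06831 / 0.2399 × 100 = 28.47 %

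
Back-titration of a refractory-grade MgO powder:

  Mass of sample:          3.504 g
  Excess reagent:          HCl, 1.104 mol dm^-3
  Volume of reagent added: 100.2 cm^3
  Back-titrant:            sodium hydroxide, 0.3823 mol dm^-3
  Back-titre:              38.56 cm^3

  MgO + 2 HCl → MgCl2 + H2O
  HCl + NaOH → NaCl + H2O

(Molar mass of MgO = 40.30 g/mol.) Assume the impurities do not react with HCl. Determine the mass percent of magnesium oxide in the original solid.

55.14 %

n(HCl) added = 0.1002 × 1.104 = 0.1106 mol
n(NaOH) used in back-titration = 0.03856 × 0.3823 = 0.01474 mol
n(HCl) left over = 0.01474 mol (1:1 ratio)
n(HCl) consumed by analyte = 0.1106 − 0.01474 = 0.09588 mol
From the 1:2 ratio, n(MgO) = 1/2 × 0.09588 = 0.04794 mol
mass of MgO = 0.04794 × 40.30 = 1.932 g
% MgO = 1.932 / 3.504 × 100 = 55.14 %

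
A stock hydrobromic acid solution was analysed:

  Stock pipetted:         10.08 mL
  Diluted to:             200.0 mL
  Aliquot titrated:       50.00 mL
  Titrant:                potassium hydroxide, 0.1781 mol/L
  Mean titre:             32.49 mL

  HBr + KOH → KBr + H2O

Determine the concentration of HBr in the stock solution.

n(KOH) = 0.03249 × 0.1781 = 5.786 × 10^-3 mol
n(HBr) in the aliquot = 5.786 × 10^-3 mol (1:1 ratio)
[HBr]_dilute = 5.786 × 10^-3 / 0.05000 = 0.1157 mol/L
Dilution factor = 200.0 / 10.08 = 19.84
[HBr]_stock = 0.1157 × 19.84 = 2.296 mol/L

2.296 mol/L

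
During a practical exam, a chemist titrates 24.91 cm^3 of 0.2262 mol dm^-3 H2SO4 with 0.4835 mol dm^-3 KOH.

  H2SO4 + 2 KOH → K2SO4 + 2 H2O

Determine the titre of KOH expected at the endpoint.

n(H2SO4) = 0.02491 L × 0.2262 mol/L = 5.635 × 10^-3 mol
From the 2:1 stoichiometry, n(KOH) = 2/1 × 5.635 × 10^-3 = 0.01127 mol
V(KOH) = 0.01127 mol / 0.4835 mol/L = 0.02331 L = 23.31 mL

23.31 mL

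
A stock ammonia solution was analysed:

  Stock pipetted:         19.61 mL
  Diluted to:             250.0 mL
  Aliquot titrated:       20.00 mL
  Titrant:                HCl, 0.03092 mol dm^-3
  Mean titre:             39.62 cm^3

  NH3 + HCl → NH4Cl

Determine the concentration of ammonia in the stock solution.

0.7809 mol/L

n(HCl) = 0.03962 × 0.03092 = 1.225 × 10^-3 mol
n(NH3) in the aliquot = 1.225 × 10^-3 mol (1:1 ratio)
[NH3]_dilute = 1.225 × 10^-3 / 0.02000 = 0.06125 mol/L
Dilution factor = 250.0 / 19.61 = 12.75
[NH3]_stock = 0.06125 × 12.75 = 0.7809 mol/L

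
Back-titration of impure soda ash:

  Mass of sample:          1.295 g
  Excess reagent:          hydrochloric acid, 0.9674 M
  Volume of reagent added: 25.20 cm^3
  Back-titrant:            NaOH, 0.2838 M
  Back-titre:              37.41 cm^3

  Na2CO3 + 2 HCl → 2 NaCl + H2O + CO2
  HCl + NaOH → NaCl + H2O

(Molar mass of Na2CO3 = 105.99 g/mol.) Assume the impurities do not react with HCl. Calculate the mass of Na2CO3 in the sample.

0.7293 g

n(HCl) added = 0.02520 × 0.9674 = 0.02438 mol
n(NaOH) used in back-titration = 0.03741 × 0.2838 = 0.01062 mol
n(HCl) left over = 0.01062 mol (1:1 ratio)
n(HCl) consumed by analyte = 0.02438 − 0.01062 = 0.01376 mol
From the 1:2 ratio, n(Na2CO3) = 1/2 × 0.01376 = 6.881 × 10^-3 mol
mass of Na2CO3 = 6.881 × 10^-3 × 105.99 = 0.7293 g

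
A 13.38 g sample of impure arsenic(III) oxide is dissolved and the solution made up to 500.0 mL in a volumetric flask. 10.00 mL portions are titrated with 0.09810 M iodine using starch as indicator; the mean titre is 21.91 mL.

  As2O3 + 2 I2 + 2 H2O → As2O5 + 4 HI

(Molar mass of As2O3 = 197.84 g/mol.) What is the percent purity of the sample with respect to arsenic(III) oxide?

79.45 %

n(I2) per titration = 0.02191 × 0.09810 = 2.149 × 10^-3 mol
From the 1:2 ratio, n(As2O3) in each aliquot = 1/2 × 2.149 × 10^-3 = 1.075 × 10^-3 mol
n(As2O3) in the whole flask = 1.075 × 10^-3 × 500.0/10.00 = 0.05373 mol
mass of As2O3 = 0.05373 × 197.84 = 10.63 g
% As2O3 = 10.63 / 13.38 × 100 = 79.45 %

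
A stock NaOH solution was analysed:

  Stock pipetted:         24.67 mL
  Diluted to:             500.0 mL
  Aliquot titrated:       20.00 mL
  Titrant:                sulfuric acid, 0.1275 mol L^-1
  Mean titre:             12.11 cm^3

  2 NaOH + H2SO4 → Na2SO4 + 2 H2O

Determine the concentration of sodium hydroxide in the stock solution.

3.129 mol/L

n(H2SO4) = 0.01211 × 0.1275 = 1.544 × 10^-3 mol
From the 2:1 ratio, n(NaOH) in the aliquot = 2/1 × 1.544 × 10^-3 = 3.088 × 10^-3 mol
[NaOH]_dilute = 3.088 × 10^-3 / 0.02000 = 0.1544 mol/L
Dilution factor = 500.0 / 24.67 = 20.27
[NaOH]_stock = 0.1544 × 20.27 = 3.129 mol/L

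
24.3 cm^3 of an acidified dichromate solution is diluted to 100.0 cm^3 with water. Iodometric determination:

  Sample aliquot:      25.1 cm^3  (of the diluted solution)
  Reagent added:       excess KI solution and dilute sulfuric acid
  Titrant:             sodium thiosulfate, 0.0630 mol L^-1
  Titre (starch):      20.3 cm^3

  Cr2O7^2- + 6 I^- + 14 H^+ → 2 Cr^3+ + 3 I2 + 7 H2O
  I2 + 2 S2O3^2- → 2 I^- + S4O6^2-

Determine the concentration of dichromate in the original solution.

n(S2O3^2-) = 0.0203 × 0.0630 = 1.28 × 10^-3 mol
n(I2) = n(S2O3^2-)/2 = 6.39 × 10^-4 mol
From the 1:3 ratio, n(Cr2O7^2-) in the aliquot = 1/3 × 6.39 × 10^-4 = 2.13 × 10^-4 mol
[Cr2O7^2-]_dilute = 2.13 × 10^-4 / 0.0251 = 0.00849 mol/L
[Cr2O7^2-]_original = 0.00849 × 100.0/24.3 = 0.0349 mol/L

0.0349 mol/L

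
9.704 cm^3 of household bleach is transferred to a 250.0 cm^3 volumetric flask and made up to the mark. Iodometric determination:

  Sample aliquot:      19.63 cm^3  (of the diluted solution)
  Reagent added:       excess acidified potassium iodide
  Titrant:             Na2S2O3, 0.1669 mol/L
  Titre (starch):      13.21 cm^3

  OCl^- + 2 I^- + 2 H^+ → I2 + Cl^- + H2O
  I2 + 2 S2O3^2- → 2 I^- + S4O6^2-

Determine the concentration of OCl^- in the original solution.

1.447 mol/L

n(S2O3^2-) = 0.01321 × 0.1669 = 2.205 × 10^-3 mol
n(I2) = n(S2O3^2-)/2 = 1.102 × 10^-3 mol
n(OCl^-) in the aliquot = 1.102 × 10^-3 mol (1:1 ratio)
[OCl^-]_dilute = 1.102 × 10^-3 / 0.01963 = 0.05616 mol/L
[OCl^-]_original = 0.05616 × 250.0/9.704 = 1.447 mol/L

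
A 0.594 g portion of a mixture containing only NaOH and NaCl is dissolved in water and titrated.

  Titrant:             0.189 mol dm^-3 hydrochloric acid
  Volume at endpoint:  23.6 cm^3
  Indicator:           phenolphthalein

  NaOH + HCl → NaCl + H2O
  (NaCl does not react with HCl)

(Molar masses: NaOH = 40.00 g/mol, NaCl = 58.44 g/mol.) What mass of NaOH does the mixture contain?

n(HCl) = 0.0236 × 0.189 = 4.46 × 10^-3 mol
Let x = n(NaOH), y = n(NaCl).
Titrant: 1x = 4.46 × 10^-3;  mass: 40.00x + 58.44y = 0.594
Solving, x = 4.46 × 10^-3 mol, y = 7.11 × 10^-3 mol
mass of NaOH = 4.46 × 10^-3 × 40.00 = 0.178 g

0.178 g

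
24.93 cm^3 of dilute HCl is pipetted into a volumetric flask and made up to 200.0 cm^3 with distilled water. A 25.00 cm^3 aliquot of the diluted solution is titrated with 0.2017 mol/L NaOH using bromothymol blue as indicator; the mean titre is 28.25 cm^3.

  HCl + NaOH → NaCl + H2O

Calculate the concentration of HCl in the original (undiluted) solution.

1.828 mol/L

n(NaOH) = 0.02825 × 0.2017 = 5.698 × 10^-3 mol
n(HCl) in the aliquot = 5.698 × 10^-3 mol (1:1 ratio)
[HCl]_dilute = 5.698 × 10^-3 / 0.02500 = 0.2279 mol/L
Dilution factor = 200.0 / 24.93 = 8.022
[HCl]_stock = 0.2279 × 8.022 = 1.828 mol/L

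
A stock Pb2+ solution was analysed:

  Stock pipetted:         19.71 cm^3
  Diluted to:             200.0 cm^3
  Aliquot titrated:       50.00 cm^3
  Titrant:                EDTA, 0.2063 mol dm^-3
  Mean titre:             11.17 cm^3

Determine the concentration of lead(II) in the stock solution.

0.4677 mol/L

Pb^2+ + EDTA^4- → [Pb(EDTA)]^2-
n(EDTA) = 0.01117 × 0.2063 = 2.304 × 10^-3 mol
n(Pb2+) in the aliquot = 2.304 × 10^-3 mol (1:1 ratio)
[Pb2+]_dilute = 2.304 × 10^-3 / 0.05000 = 0.04609 mol/L
Dilution factor = 200.0 / 19.71 = 10.15
[Pb2+]_stock = 0.04609 × 10.15 = 0.4677 mol/L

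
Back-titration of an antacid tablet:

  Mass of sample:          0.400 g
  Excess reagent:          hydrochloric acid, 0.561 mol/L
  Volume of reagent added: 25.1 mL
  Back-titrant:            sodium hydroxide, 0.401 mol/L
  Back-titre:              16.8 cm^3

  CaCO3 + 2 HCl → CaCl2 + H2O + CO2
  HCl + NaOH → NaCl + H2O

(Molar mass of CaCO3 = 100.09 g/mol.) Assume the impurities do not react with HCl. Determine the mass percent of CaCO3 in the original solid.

91.9 %

n(HCl) added = 0.0251 × 0.561 = 0.0141 mol
n(NaOH) used in back-titration = 0.0168 × 0.401 = 6.74 × 10^-3 mol
n(HCl) left over = 6.74 × 10^-3 mol (1:1 ratio)
n(HCl) consumed by analyte = 0.0141 − 6.74 × 10^-3 = 7.34 × 10^-3 mol
From the 1:2 ratio, n(CaCO3) = 1/2 × 7.34 × 10^-3 = 3.67 × 10^-3 mol
mass of CaCO3 = 3.67 × 10^-3 × 100.09 = 0.368 g
% CaCO3 = 0.368 / 0.400 × 100 = 91.9 %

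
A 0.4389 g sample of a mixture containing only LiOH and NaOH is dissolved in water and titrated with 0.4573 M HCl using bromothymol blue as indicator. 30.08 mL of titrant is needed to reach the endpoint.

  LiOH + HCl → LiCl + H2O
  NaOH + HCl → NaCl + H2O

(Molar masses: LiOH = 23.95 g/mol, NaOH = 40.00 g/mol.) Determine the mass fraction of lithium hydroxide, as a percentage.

37.85 %

n(HCl) = 0.03008 × 0.4573 = 0.01376 mol
Let x = n(LiOH), y = n(NaOH).
Titrant: 1x + 1y = 0.01376;  mass: 23.95x + 40.00y = 0.4389
Solving, x = 6.936 × 10^-3 mol, y = 6.820 × 10^-3 mol
mass of LiOH = 6.936 × 10^-3 × 23.95 = 0.1661 g
% LiOH = 0.1661 / 0.4389 × 100 = 37.85 %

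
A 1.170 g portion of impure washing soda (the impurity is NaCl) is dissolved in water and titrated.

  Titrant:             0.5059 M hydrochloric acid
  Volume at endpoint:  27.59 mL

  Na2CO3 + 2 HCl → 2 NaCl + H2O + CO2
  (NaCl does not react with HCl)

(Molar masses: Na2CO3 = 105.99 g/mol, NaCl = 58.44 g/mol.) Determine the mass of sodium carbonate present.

0.7397 g

n(HCl) = 0.02759 × 0.5059 = 0.01396 mol
Let x = n(Na2CO3), y = n(NaCl).
Titrant: 2x = 0.01396;  mass: 105.99x + 58.44y = 1.170
Solving, x = 6.979 × 10^-3 mol, y = 7.363 × 10^-3 mol
mass of Na2CO3 = 6.979 × 10^-3 × 105.99 = 0.7397 g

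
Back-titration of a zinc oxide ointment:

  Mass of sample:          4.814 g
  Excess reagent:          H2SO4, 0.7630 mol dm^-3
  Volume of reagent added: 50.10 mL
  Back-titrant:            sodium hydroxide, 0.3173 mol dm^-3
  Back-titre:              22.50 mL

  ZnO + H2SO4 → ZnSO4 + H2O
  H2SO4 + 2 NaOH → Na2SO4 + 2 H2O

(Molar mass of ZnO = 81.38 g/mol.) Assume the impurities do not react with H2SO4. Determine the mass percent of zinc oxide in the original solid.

n(H2SO4) added = 0.05010 × 0.7630 = 0.03823 mol
n(NaOH) used in back-titration = 0.02250 × 0.3173 = 7.139 × 10^-3 mol
From the 1:2 ratio, n(H2SO4) left over = 1/2 × 7.139 × 10^-3 = 3.570 × 10^-3 mol
n(H2SO4) consumed by analyte = 0.03823 − 3.570 × 10^-3 = 0.03466 mol
n(ZnO) = 0.03466 mol (1:1 ratio)
mass of ZnO = 0.03466 × 81.38 = 2.820 g
% ZnO = 2.820 / 4.814 × 100 = 58.59 %

58.59 %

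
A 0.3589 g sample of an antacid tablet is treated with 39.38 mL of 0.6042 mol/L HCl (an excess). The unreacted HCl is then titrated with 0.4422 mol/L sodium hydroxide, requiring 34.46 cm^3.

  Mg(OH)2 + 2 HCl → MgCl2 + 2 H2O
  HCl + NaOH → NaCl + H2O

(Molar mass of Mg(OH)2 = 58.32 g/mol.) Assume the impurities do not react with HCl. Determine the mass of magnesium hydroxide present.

n(HCl) added = 0.03938 × 0.6042 = 0.02379 mol
n(NaOH) used in back-titration = 0.03446 × 0.4422 = 0.01524 mol
n(HCl) left over = 0.01524 mol (1:1 ratio)
n(HCl) consumed by analyte = 0.02379 − 0.01524 = 8.555 × 10^-3 mol
From the 1:2 ratio, n(Mg(OH)2) = 1/2 × 8.555 × 10^-3 = 4.278 × 10^-3 mol
mass of Mg(OH)2 = 4.278 × 10^-3 × 58.32 = 0.2495 g

0.2495 g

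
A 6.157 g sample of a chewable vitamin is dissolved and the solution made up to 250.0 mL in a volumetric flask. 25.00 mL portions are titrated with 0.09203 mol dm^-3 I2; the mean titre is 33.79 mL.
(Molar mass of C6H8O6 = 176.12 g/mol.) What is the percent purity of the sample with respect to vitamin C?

C6H8O6 + I2 → C6H6O6 + 2 HI
n(I2) per titration = 0.03379 × 0.09203 = 3.110 × 10^-3 mol
n(C6H8O6) in each aliquot = 3.110 × 10^-3 mol (1:1 ratio)
n(C6H8O6) in the whole flask = 3.110 × 10^-3 × 250.0/25.00 = 0.03110 mol
mass of C6H8O6 = 0.03110 × 176.12 = 5.477 g
% C6H8O6 = 5.477 / 6.157 × 100 = 88.95 %

88.95 %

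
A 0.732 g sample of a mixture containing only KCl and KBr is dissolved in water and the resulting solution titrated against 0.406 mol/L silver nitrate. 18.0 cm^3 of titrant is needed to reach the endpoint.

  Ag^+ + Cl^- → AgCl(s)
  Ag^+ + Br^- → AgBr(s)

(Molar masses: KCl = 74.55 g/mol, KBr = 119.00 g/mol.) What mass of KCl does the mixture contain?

0.231 g

n(AgNO3) = 0.0180 × 0.406 = 7.31 × 10^-3 mol
Let x = n(KCl), y = n(KBr).
Titrant: 1x + 1y = 7.31 × 10^-3;  mass: 74.55x + 119.00y = 0.732
Solving, x = 3.10 × 10^-3 mol, y = 4.21 × 10^-3 mol
mass of KCl = 3.10 × 10^-3 × 74.55 = 0.231 g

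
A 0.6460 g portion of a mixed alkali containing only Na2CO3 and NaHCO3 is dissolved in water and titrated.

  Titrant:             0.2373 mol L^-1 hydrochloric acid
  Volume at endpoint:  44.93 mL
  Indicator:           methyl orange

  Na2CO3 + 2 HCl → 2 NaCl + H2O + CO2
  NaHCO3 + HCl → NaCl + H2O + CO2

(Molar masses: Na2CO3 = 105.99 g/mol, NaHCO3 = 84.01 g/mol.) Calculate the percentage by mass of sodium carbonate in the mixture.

n(HCl) = 0.04493 × 0.2373 = 0.01066 mol
Let x = n(Na2CO3), y = n(NaHCO3).
Titrant: 2x + 1y = 0.01066;  mass: 105.99x + 84.01y = 0.6460
Solving, x = 4.026 × 10^-3 mol, y = 2.611 × 10^-3 mol
mass of Na2CO3 = 4.026 × 10^-3 × 105.99 = 0.4267 g
% Na2CO3 = 0.4267 / 0.6460 × 100 = 66.05 %

66.05 %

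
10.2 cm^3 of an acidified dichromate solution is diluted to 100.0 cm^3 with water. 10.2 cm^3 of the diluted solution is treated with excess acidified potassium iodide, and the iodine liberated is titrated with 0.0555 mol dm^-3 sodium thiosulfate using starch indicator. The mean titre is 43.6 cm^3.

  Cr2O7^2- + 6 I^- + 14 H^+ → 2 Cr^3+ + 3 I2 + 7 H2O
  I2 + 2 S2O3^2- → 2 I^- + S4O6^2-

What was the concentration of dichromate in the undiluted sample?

n(S2O3^2-) = 0.0436 × 0.0555 = 2.42 × 10^-3 mol
n(I2) = n(S2O3^2-)/2 = 1.21 × 10^-3 mol
From the 1:3 ratio, n(Cr2O7^2-) in the aliquot = 1/3 × 1.21 × 10^-3 = 4.03 × 10^-4 mol
[Cr2O7^2-]_dilute = 4.03 × 10^-4 / 0.0102 = 0.0395 mol/L
[Cr2O7^2-]_original = 0.0395 × 100.0/10.2 = 0.388 mol/L

0.388 mol/L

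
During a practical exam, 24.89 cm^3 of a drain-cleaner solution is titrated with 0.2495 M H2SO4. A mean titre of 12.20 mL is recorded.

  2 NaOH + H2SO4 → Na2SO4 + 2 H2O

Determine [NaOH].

n(H2SO4) = 0.01220 L × 0.2495 mol/L = 3.044 × 10^-3 mol
From the 2:1 mole ratio, n(NaOH) = 2/1 × 3.044 × 10^-3 = 6.088 × 10^-3 mol
[NaOH] = 6.088 × 10^-3 mol / 0.02489 L = 0.2446 mol/L

0.2446 M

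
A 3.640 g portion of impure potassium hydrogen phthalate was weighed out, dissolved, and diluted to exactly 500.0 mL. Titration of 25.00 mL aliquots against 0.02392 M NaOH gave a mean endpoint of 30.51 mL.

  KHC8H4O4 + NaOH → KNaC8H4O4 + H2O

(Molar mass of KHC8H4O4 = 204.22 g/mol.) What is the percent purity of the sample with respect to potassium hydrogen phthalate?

n(NaOH) per titration = 0.03051 × 0.02392 = 7.298 × 10^-4 mol
n(KHC8H4O4) in each aliquot = 7.298 × 10^-4 mol (1:1 ratio)
n(KHC8H4O4) in the whole flask = 7.298 × 10^-4 × 500.0/25.00 = 0.01460 mol
mass of KHC8H4O4 = 0.01460 × 204.22 = 2.981 g
% KHC8H4O4 = 2.981 / 3.640 × 100 = 81.89 %

81.89 %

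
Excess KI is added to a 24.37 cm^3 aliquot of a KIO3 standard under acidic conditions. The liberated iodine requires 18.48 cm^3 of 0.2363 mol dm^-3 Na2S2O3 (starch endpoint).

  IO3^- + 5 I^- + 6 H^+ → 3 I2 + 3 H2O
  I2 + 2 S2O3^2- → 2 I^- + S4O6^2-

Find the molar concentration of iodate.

n(S2O3^2-) = 0.01848 × 0.2363 = 4.367 × 10^-3 mol
n(I2) = n(S2O3^2-)/2 = 2.183 × 10^-3 mol
From the 1:3 ratio, n(IO3^-) in the aliquot = 1/3 × 2.183 × 10^-3 = 7.278 × 10^-4 mol
[IO3^-] = 7.278 × 10^-4 / 0.02437 = 0.02986 mol/L

0.02986 mol/L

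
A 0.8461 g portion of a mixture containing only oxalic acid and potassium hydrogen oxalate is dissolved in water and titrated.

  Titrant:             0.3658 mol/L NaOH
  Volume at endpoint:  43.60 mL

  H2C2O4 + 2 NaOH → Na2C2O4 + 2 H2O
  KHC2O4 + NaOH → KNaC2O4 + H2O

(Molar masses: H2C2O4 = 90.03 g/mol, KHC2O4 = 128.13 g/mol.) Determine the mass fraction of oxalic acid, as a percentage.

n(NaOH) = 0.04360 × 0.3658 = 0.01595 mol
Let x = n(H2C2O4), y = n(KHC2O4).
Titrant: 2x + 1y = 0.01595;  mass: 90.03x + 128.13y = 0.8461
Solving, x = 7.203 × 10^-3 mol, y = 1.542 × 10^-3 mol
mass of H2C2O4 = 7.203 × 10^-3 × 90.03 = 0.6485 g
% H2C2O4 = 0.6485 / 0.8461 × 100 = 76.65 %

76.65 %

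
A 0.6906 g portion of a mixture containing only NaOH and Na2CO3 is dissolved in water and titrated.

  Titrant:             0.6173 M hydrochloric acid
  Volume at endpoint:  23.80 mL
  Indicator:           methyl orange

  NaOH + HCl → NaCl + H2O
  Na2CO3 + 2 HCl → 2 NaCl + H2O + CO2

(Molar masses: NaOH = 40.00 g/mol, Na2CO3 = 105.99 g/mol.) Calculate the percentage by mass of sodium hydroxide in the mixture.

39.22 %

n(HCl) = 0.02380 × 0.6173 = 0.01469 mol
Let x = n(NaOH), y = n(Na2CO3).
Titrant: 1x + 2y = 0.01469;  mass: 40.00x + 105.99y = 0.6906
Solving, x = 6.771 × 10^-3 mol, y = 3.960 × 10^-3 mol
mass of NaOH = 6.771 × 10^-3 × 40.00 = 0.2708 g
% NaOH = 0.2708 / 0.6906 × 100 = 39.22 %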